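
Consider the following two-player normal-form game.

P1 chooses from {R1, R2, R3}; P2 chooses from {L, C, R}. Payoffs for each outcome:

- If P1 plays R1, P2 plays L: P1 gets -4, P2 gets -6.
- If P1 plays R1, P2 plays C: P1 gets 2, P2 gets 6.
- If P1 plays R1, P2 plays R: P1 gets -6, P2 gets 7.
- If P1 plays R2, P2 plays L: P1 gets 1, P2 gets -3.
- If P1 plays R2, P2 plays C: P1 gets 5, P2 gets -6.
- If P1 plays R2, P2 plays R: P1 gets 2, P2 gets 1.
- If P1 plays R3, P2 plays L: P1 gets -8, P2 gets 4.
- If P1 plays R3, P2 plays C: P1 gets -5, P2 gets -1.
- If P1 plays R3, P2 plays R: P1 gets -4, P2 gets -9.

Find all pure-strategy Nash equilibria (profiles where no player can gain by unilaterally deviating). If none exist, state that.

(R1, L): P1 can switch to R2 (-4 → 1). Not NE.
(R1, C): P1 can switch to R2 (2 → 5). Not NE.
(R1, R): P1 can switch to R2 (-6 → 2). Not NE.
(R2, L): P2 can switch to R (-3 → 1). Not NE.
(R2, C): P2 can switch to L (-6 → -3). Not NE.
(R2, R): P1 gets 2, best alternative -4; P2 gets 1, best alternative -3. No profitable deviation — NE.
(R3, L): P1 can switch to R1 (-8 → -4). Not NE.
(R3, C): P1 can switch to R1 (-5 → 2). Not NE.
(R3, R): P1 can switch to R2 (-4 → 2). Not NE.

The unique pure-strategy Nash equilibrium is (R2, R).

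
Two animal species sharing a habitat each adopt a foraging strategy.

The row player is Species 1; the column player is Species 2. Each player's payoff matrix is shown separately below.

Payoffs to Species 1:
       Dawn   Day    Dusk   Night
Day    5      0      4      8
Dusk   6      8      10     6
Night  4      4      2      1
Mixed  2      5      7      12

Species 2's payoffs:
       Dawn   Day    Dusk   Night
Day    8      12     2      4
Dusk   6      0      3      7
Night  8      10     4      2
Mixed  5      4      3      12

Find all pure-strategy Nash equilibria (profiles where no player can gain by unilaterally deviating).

(Mixed, Night)

(Day, Dawn): Species 1 can switch to Dusk (5 → 6). Not NE.
(Day, Day): Species 1 can switch to Dusk (0 → 8). Not NE.
(Day, Dusk): Species 1 can switch to Dusk (4 → 10). Not NE.
(Day, Night): Species 1 can switch to Mixed (8 → 12). Not NE.
(Dusk, Dawn): Species 2 can switch to Night (6 → 7). Not NE.
(Dusk, Day): Species 2 can switch to Dawn (0 → 6). Not NE.
(Dusk, Dusk): Species 2 can switch to Dawn (3 → 6). Not NE.
(Dusk, Night): Species 1 can switch to Day (6 → 8). Not NE.
(Mixed, Night): Species 1 gets 12, best alternative 8; Species 2 gets 12, best alternative 5. No profitable deviation — NE.
(The remaining 7 profiles each have a profitable deviation by the same check.)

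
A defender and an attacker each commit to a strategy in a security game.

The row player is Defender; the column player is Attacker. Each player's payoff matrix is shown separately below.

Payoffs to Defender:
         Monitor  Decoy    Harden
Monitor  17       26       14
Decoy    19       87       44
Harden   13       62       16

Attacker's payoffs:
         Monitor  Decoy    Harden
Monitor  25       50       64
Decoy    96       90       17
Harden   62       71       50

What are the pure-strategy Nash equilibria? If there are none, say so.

(Decoy, Monitor)

Defender against Monitor: payoffs 17, 19, 13 → best response Decoy.
Defender against Decoy: payoffs 26, 87, 62 → best response Decoy.
Defender against Harden: payoffs 14, 44, 16 → best response Decoy.
Attacker against Monitor: payoffs 25, 50, 64 → best response Harden.
Attacker against Decoy: payoffs 96, 90, 17 → best response Monitor.
Attacker against Harden: payoffs 62, 71, 50 → best response Decoy.
Mutual best responses: (Decoy, Monitor).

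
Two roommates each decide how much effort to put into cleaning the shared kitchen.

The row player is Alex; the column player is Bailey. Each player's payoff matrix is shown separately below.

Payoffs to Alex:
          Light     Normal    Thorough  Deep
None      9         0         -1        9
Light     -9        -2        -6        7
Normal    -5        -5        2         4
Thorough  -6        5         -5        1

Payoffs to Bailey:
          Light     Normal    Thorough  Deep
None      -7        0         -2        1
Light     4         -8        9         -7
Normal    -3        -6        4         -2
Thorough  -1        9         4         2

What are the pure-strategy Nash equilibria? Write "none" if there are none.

For each strategy profile, look for a profitable unilateral deviation.
(None, Light): Bailey can switch to Normal (-7 → 0). Not NE.
(None, Normal): Alex can switch to Thorough (0 → 5). Not NE.
(None, Thorough): Alex can switch to Normal (-1 → 2). Not NE.
(None, Deep): Alex gets 9, best alternative 7; Bailey gets 1, best alternative 0. No profitable deviation — NE.
(Light, Light): Alex can switch to None (-9 → 9). Not NE.
(Light, Normal): Alex can switch to None (-2 → 0). Not NE.
(Light, Thorough): Alex can switch to None (-6 → -1). Not NE.
(Normal, Thorough): Alex gets 2, best alternative -1; Bailey gets 4, best alternative -2. No profitable deviation — NE.
(Thorough, Normal): Alex gets 5, best alternative 0; Bailey gets 9, best alternative 4. No profitable deviation — NE.
(The remaining 7 profiles each have a profitable deviation by the same check.)

Pure-strategy Nash equilibria: (None, Deep); (Normal, Thorough); (Thorough, Normal)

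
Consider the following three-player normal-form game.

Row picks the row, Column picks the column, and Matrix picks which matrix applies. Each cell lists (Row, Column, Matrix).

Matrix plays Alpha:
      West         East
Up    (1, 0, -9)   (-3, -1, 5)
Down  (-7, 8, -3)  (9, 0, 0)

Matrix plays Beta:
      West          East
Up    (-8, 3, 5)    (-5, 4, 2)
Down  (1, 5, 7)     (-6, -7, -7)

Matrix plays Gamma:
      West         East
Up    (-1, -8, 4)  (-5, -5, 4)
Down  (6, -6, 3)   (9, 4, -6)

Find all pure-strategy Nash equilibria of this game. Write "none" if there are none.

Mark each player's best response to every combination of opponents' strategies; a profile where every player is best-responding is a pure Nash equilibrium.
Row against (West, Alpha): payoffs 1, -7 → best response Up.
Row against (West, Beta): payoffs -8, 1 → best response Down.
Row against (West, Gamma): payoffs -1, 6 → best response Down.
Row against (East, Alpha): payoffs -3, 9 → best response Down.
Row against (East, Beta): payoffs -5, -6 → best response Up.
Row against (East, Gamma): payoffs -5, 9 → best response Down.
Column against (Up, Alpha): payoffs 0, -1 → best response West.
Column against (Up, Beta): payoffs 3, 4 → best response East.
Column against (Up, Gamma): payoffs -8, -5 → best response East.
Column against (Down, Alpha): payoffs 8, 0 → best response West.
Column against (Down, Beta): payoffs 5, -7 → best response West.
Column against (Down, Gamma): payoffs -6, 4 → best response East.
Matrix against (Up, West): payoffs -9, 5, 4 → best response Beta.
Matrix against (Up, East): payoffs 5, 2, 4 → best response Alpha.
Matrix against (Down, West): payoffs -3, 7, 3 → best response Beta.
Matrix against (Down, East): payoffs 0, -7, -6 → best response Alpha.
Mutual best responses: (Down, West, Beta).

The unique pure-strategy Nash equilibrium is (Down, West, Beta).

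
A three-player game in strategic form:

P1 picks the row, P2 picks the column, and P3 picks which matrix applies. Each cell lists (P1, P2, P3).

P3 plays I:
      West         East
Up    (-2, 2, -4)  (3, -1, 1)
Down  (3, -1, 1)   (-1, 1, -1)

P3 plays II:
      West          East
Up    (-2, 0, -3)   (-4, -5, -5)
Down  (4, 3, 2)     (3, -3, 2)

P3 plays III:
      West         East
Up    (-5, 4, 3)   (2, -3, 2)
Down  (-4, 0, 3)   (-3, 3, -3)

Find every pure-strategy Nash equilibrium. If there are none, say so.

This game has no pure Nash equilibrium.

Check each profile: it is a Nash equilibrium iff no player can strictly gain by switching unilaterally.
(Up, West, I): P1 can switch to Down (-2 → 3). Not NE.
(Up, West, II): P1 can switch to Down (-2 → 4). Not NE.
(Up, West, III): P1 can switch to Down (-5 → -4). Not NE.
(Up, East, I): P2 can switch to West (-1 → 2). Not NE.
(Up, East, II): P1 can switch to Down (-4 → 3). Not NE.
(Up, East, III): P2 can switch to West (-3 → 4). Not NE.
(Down, West, I): P2 can switch to East (-1 → 1). Not NE.
(Down, West, II): P3 can switch to III (2 → 3). Not NE.
(Down, West, III): P2 can switch to East (0 → 3). Not NE.
(Down, East, I): P1 can switch to Up (-1 → 3). Not NE.
(Down, East, II): P2 can switch to West (-3 → 3). Not NE.
(Down, East, III): P1 can switch to Up (-3 → 2). Not NE.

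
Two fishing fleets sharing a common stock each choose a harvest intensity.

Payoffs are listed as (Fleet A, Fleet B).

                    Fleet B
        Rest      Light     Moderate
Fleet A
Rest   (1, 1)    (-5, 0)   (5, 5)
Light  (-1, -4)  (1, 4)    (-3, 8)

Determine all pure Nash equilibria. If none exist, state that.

(Rest, Moderate)

Fleet A against Rest: payoffs 1, -1 → best response Rest.
Fleet A against Light: payoffs -5, 1 → best response Light.
Fleet A against Moderate: payoffs 5, -3 → best response Rest.
Fleet B against Rest: payoffs 1, 0, 5 → best response Moderate.
Fleet B against Light: payoffs -4, 4, 8 → best response Moderate.
Mutual best responses: (Rest, Moderate).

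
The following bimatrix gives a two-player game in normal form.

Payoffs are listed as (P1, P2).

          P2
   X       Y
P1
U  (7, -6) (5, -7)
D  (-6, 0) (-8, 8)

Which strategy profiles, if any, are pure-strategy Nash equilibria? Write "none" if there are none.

P1 against X: payoffs 7, -6 → best response U.
P1 against Y: payoffs 5, -8 → best response U.
P2 against U: payoffs -6, -7 → best response X.
P2 against D: payoffs 0, 8 → best response Y.
Mutual best responses: (U, X).

Pure NE: (U, X)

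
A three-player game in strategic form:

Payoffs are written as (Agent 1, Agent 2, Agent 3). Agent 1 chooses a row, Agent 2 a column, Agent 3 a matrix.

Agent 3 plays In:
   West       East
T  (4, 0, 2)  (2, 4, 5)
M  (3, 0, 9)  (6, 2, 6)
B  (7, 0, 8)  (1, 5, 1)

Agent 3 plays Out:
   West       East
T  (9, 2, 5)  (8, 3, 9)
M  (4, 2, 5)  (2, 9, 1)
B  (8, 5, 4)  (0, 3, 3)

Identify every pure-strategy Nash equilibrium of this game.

The pure Nash equilibria are (T, East, Out); (M, East, In).

(T, West, In): Agent 1 can switch to B (4 → 7). Not NE.
(T, West, Out): Agent 2 can switch to East (2 → 3). Not NE.
(T, East, In): Agent 1 can switch to M (2 → 6). Not NE.
(T, East, Out): Agent 1 gets 8, best alternative 2; Agent 2 gets 3, best alternative 2; Agent 3 gets 9, best alternative 5. No profitable deviation — NE.
(M, West, In): Agent 1 can switch to T (3 → 4). Not NE.
(M, West, Out): Agent 1 can switch to T (4 → 9). Not NE.
(M, East, In): Agent 1 gets 6, best alternative 2; Agent 2 gets 2, best alternative 0; Agent 3 gets 6, best alternative 1. No profitable deviation — NE.
(M, East, Out): Agent 1 can switch to T (2 → 8). Not NE.
(B, West, In): Agent 2 can switch to East (0 → 5). Not NE.
(B, West, Out): Agent 1 can switch to T (8 → 9). Not NE.
(The remaining 2 profiles each have a profitable deviation by the same check.)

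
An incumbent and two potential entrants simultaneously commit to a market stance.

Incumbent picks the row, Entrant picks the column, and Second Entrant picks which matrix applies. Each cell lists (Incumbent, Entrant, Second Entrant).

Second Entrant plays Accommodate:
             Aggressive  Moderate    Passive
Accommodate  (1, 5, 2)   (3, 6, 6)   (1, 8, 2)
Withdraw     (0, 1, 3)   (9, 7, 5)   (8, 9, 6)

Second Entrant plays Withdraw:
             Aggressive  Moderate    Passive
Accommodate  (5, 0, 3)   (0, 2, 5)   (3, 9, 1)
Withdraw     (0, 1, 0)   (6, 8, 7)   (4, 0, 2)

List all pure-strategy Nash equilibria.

Mark each player's best response to every combination of opponents' strategies; a profile where every player is best-responding is a pure Nash equilibrium.
Incumbent against (Aggressive, Accommodate): payoffs 1, 0 → best response Accommodate.
Incumbent against (Aggressive, Withdraw): payoffs 5, 0 → best response Accommodate.
Incumbent against (Moderate, Accommodate): payoffs 3, 9 → best response Withdraw.
Incumbent against (Moderate, Withdraw): payoffs 0, 6 → best response Withdraw.
Incumbent against (Passive, Accommodate): payoffs 1, 8 → best response Withdraw.
Incumbent against (Passive, Withdraw): payoffs 3, 4 → best response Withdraw.
Entrant against (Accommodate, Accommodate): payoffs 5, 6, 8 → best response Passive.
Entrant against (Accommodate, Withdraw): payoffs 0, 2, 9 → best response Passive.
Entrant against (Withdraw, Accommodate): payoffs 1, 7, 9 → best response Passive.
Entrant against (Withdraw, Withdraw): payoffs 1, 8, 0 → best response Moderate.
Second Entrant against (Accommodate, Aggressive): payoffs 2, 3 → best response Withdraw.
Second Entrant against (Accommodate, Moderate): payoffs 6, 5 → best response Accommodate.
Second Entrant against (Accommodate, Passive): payoffs 2, 1 → best response Accommodate.
Second Entrant against (Withdraw, Aggressive): payoffs 3, 0 → best response Accommodate.
Second Entrant against (Withdraw, Moderate): payoffs 5, 7 → best response Withdraw.
Second Entrant against (Withdraw, Passive): payoffs 6, 2 → best response Accommodate.
Mutual best responses: (Withdraw, Moderate, Withdraw); (Withdraw, Passive, Accommodate).

The pure Nash equilibria are (Withdraw, Moderate, Withdraw), (Withdraw, Passive, Accommodate).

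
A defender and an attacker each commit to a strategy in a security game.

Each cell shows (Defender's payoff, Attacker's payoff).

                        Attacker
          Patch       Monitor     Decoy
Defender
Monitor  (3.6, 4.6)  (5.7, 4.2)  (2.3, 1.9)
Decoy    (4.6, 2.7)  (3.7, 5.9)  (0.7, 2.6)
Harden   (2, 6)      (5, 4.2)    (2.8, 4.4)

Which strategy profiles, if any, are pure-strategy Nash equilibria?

(Monitor, Patch): Defender can switch to Decoy (3.6 → 4.6). Not NE.
(Monitor, Monitor): Attacker can switch to Patch (4.2 → 4.6). Not NE.
(Monitor, Decoy): Defender can switch to Harden (2.3 → 2.8). Not NE.
(Decoy, Patch): Attacker can switch to Monitor (2.7 → 5.9). Not NE.
(Decoy, Monitor): Defender can switch to Monitor (3.7 → 5.7). Not NE.
(Decoy, Decoy): Defender can switch to Monitor (0.7 → 2.3). Not NE.
(Harden, Patch): Defender can switch to Monitor (2 → 3.6). Not NE.
(Harden, Monitor): Defender can switch to Monitor (5 → 5.7). Not NE.
(Harden, Decoy): Attacker can switch to Patch (4.4 → 6). Not NE.

No pure-strategy Nash equilibrium.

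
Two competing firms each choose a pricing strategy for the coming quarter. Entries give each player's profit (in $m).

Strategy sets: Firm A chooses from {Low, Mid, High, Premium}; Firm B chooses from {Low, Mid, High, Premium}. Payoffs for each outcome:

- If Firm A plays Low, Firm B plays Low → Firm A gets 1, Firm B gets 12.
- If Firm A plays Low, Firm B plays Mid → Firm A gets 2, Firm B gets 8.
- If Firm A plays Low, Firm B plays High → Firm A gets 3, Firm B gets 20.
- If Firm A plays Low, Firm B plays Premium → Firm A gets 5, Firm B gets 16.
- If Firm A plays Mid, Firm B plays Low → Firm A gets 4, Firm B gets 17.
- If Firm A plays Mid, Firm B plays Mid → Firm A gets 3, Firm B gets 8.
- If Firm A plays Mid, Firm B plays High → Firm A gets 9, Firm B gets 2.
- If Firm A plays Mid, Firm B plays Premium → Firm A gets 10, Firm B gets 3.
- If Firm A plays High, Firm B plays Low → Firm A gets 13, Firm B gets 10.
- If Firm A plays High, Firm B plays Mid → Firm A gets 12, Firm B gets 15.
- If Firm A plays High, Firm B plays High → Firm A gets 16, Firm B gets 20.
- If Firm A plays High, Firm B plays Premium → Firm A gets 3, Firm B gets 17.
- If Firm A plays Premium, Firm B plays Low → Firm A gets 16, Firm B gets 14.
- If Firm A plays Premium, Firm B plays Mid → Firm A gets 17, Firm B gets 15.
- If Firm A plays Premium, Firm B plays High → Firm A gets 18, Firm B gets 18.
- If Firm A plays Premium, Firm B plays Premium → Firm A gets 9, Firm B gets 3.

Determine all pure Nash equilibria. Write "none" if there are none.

The unique pure-strategy Nash equilibrium is (Premium, High).

(Low, Low): Firm A can switch to Mid (1 → 4). Not NE.
(Low, Mid): Firm A can switch to Mid (2 → 3). Not NE.
(Low, High): Firm A can switch to Mid (3 → 9). Not NE.
(Low, Premium): Firm A can switch to Mid (5 → 10). Not NE.
(Mid, Low): Firm A can switch to High (4 → 13). Not NE.
(Mid, Mid): Firm A can switch to High (3 → 12). Not NE.
(Mid, High): Firm A can switch to High (9 → 16). Not NE.
(Mid, Premium): Firm B can switch to Low (3 → 17). Not NE.
(Premium, High): Firm A gets 18, best alternative 16; Firm B gets 18, best alternative 15. No profitable deviation — NE.
(The remaining 7 profiles each have a profitable deviation by the same check.)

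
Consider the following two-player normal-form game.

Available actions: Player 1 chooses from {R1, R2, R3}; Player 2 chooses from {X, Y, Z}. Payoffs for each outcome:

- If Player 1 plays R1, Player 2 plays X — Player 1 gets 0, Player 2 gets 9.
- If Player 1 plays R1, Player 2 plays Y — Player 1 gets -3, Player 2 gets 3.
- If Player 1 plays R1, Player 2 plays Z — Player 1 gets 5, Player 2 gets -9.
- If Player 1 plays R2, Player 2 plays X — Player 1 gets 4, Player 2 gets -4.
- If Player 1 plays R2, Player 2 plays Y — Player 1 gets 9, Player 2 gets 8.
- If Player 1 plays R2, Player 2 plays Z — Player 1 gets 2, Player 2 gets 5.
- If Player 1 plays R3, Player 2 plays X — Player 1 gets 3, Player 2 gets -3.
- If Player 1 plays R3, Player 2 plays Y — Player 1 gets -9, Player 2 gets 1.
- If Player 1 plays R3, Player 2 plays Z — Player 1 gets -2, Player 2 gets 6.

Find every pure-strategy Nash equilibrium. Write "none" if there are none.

The unique pure-strategy Nash equilibrium is (R2, Y).

Player 1 against X: payoffs 0, 4, 3 → best response R2.
Player 1 against Y: payoffs -3, 9, -9 → best response R2.
Player 1 against Z: payoffs 5, 2, -2 → best response R1.
Player 2 against R1: payoffs 9, 3, -9 → best response X.
Player 2 against R2: payoffs -4, 8, 5 → best response Y.
Player 2 against R3: payoffs -3, 1, 6 → best response Z.
Mutual best responses: (R2, Y).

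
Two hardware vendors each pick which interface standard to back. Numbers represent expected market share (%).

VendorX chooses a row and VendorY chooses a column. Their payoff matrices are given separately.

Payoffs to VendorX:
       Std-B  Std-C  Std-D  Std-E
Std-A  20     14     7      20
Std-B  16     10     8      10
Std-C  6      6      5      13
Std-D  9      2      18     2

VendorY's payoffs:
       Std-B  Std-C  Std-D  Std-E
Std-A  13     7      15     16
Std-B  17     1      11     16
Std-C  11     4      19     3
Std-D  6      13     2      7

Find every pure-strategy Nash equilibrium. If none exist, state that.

VendorX against Std-B: payoffs 20, 16, 6, 9 → best response Std-A.
VendorX against Std-C: payoffs 14, 10, 6, 2 → best response Std-A.
VendorX against Std-D: payoffs 7, 8, 5, 18 → best response Std-D.
VendorX against Std-E: payoffs 20, 10, 13, 2 → best response Std-A.
VendorY against Std-A: payoffs 13, 7, 15, 16 → best response Std-E.
VendorY against Std-B: payoffs 17, 1, 11, 16 → best response Std-B.
VendorY against Std-C: payoffs 11, 4, 19, 3 → best response Std-D.
VendorY against Std-D: payoffs 6, 13, 2, 7 → best response Std-C.
Mutual best responses: (Std-A, Std-E).

(Std-A, Std-E)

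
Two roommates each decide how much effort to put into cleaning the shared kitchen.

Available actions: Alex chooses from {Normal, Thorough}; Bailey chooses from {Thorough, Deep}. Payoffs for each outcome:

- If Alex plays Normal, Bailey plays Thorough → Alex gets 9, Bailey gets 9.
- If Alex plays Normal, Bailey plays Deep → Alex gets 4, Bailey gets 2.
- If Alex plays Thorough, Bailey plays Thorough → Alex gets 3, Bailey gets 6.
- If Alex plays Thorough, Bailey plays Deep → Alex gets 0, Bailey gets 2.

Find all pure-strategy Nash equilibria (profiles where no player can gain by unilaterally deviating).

For each strategy profile, look for a profitable unilateral deviation.
(Normal, Thorough): Alex gets 9, best alternative 3; Bailey gets 9, best alternative 2. No profitable deviation — NE.
(Normal, Deep): Bailey can switch to Thorough (2 → 9). Not NE.
(Thorough, Thorough): Alex can switch to Normal (3 → 9). Not NE.
(Thorough, Deep): Alex can switch to Normal (0 → 4). Not NE.

Pure NE: (Normal, Thorough)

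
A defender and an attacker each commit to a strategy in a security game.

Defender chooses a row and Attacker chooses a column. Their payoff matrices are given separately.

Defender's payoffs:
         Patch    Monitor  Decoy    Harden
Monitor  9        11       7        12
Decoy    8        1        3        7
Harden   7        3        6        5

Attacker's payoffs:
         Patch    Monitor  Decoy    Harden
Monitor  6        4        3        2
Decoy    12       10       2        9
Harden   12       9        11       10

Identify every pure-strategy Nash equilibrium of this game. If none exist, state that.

(Monitor, Patch)

Defender against Patch: payoffs 9, 8, 7 → best response Monitor.
Defender against Monitor: payoffs 11, 1, 3 → best response Monitor.
Defender against Decoy: payoffs 7, 3, 6 → best response Monitor.
Defender against Harden: payoffs 12, 7, 5 → best response Monitor.
Attacker against Monitor: payoffs 6, 4, 3, 2 → best response Patch.
Attacker against Decoy: payoffs 12, 10, 2, 9 → best response Patch.
Attacker against Harden: payoffs 12, 9, 11, 10 → best response Patch.
Mutual best responses: (Monitor, Patch).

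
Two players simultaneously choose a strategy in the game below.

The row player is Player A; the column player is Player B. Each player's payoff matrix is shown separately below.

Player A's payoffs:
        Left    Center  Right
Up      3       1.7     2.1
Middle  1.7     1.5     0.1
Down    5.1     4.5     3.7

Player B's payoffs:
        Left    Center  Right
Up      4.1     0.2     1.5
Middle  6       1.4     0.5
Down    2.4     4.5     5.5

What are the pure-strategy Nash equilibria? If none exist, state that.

(Down, Right)

Player A against Left: payoffs 3, 1.7, 5.1 → best response Down.
Player A against Center: payoffs 1.7, 1.5, 4.5 → best response Down.
Player A against Right: payoffs 2.1, 0.1, 3.7 → best response Down.
Player B against Up: payoffs 4.1, 0.2, 1.5 → best response Left.
Player B against Middle: payoffs 6, 1.4, 0.5 → best response Left.
Player B against Down: payoffs 2.4, 4.5, 5.5 → best response Right.
Mutual best responses: (Down, Right).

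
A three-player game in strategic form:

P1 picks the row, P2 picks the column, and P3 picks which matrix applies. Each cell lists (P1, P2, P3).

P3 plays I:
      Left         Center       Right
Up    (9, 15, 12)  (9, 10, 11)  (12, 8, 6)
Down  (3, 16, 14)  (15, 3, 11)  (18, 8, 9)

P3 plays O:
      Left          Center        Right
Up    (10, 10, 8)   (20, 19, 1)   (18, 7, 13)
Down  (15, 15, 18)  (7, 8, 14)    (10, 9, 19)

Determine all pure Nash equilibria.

P1 against (Left, I): payoffs 9, 3 → best response Up.
P1 against (Left, O): payoffs 10, 15 → best response Down.
P1 against (Center, I): payoffs 9, 15 → best response Down.
P1 against (Center, O): payoffs 20, 7 → best response Up.
P1 against (Right, I): payoffs 12, 18 → best response Down.
P1 against (Right, O): payoffs 18, 10 → best response Up.
P2 against (Up, I): payoffs 15, 10, 8 → best response Left.
P2 against (Up, O): payoffs 10, 19, 7 → best response Center.
P2 against (Down, I): payoffs 16, 3, 8 → best response Left.
P2 against (Down, O): payoffs 15, 8, 9 → best response Left.
P3 against (Up, Left): payoffs 12, 8 → best response I.
P3 against (Up, Center): payoffs 11, 1 → best response I.
P3 against (Up, Right): payoffs 6, 13 → best response O.
P3 against (Down, Left): payoffs 14, 18 → best response O.
P3 against (Down, Center): payoffs 11, 14 → best response O.
P3 against (Down, Right): payoffs 9, 19 → best response O.
Mutual best responses: (Up, Left, I); (Down, Left, O).

(Up, Left, I), (Down, Left, O)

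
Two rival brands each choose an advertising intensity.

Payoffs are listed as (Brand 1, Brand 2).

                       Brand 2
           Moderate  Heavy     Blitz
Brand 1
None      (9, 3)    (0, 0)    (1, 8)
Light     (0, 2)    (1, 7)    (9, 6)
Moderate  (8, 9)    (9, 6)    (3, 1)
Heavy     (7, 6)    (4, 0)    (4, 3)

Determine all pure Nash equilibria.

No pure-strategy Nash equilibrium.

Brand 1 against Moderate: payoffs 9, 0, 8, 7 → best response None.
Brand 1 against Heavy: payoffs 0, 1, 9, 4 → best response Moderate.
Brand 1 against Blitz: payoffs 1, 9, 3, 4 → best response Light.
Brand 2 against None: payoffs 3, 0, 8 → best response Blitz.
Brand 2 against Light: payoffs 2, 7, 6 → best response Heavy.
Brand 2 against Moderate: payoffs 9, 6, 1 → best response Moderate.
Brand 2 against Heavy: payoffs 6, 0, 3 → best response Moderate.
No profile is a mutual best response for all players.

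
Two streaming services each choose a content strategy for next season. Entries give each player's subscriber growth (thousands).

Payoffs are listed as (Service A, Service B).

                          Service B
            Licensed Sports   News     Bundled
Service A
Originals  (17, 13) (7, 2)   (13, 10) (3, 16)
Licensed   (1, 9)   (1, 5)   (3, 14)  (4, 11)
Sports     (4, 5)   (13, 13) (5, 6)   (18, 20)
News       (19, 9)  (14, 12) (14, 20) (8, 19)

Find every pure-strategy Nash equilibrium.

Service A against Licensed: payoffs 17, 1, 4, 19 → best response News.
Service A against Sports: payoffs 7, 1, 13, 14 → best response News.
Service A against News: payoffs 13, 3, 5, 14 → best response News.
Service A against Bundled: payoffs 3, 4, 18, 8 → best response Sports.
Service B against Originals: payoffs 13, 2, 10, 16 → best response Bundled.
Service B against Licensed: payoffs 9, 5, 14, 11 → best response News.
Service B against Sports: payoffs 5, 13, 6, 20 → best response Bundled.
Service B against News: payoffs 9, 12, 20, 19 → best response News.
Mutual best responses: (Sports, Bundled); (News, News).

The pure Nash equilibria are (Sports, Bundled); (News, News).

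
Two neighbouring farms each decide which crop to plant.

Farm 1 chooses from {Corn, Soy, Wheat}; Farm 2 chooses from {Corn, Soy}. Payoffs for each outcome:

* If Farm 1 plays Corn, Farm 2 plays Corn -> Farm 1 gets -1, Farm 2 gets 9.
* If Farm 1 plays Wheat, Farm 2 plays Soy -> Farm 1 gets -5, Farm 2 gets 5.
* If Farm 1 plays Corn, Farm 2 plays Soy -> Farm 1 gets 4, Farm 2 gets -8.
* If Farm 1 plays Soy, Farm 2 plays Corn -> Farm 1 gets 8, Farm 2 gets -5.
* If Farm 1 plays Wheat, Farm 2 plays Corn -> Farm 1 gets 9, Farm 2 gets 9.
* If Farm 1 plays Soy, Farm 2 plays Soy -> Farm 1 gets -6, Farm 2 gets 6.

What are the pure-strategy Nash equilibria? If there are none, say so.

Pure NE: (Wheat, Corn)

Farm 1 against Corn: payoffs -1, 8, 9 → best response Wheat.
Farm 1 against Soy: payoffs 4, -6, -5 → best response Corn.
Farm 2 against Corn: payoffs 9, -8 → best response Corn.
Farm 2 against Soy: payoffs -5, 6 → best response Soy.
Farm 2 against Wheat: payoffs 9, 5 → best response Corn.
Mutual best responses: (Wheat, Corn).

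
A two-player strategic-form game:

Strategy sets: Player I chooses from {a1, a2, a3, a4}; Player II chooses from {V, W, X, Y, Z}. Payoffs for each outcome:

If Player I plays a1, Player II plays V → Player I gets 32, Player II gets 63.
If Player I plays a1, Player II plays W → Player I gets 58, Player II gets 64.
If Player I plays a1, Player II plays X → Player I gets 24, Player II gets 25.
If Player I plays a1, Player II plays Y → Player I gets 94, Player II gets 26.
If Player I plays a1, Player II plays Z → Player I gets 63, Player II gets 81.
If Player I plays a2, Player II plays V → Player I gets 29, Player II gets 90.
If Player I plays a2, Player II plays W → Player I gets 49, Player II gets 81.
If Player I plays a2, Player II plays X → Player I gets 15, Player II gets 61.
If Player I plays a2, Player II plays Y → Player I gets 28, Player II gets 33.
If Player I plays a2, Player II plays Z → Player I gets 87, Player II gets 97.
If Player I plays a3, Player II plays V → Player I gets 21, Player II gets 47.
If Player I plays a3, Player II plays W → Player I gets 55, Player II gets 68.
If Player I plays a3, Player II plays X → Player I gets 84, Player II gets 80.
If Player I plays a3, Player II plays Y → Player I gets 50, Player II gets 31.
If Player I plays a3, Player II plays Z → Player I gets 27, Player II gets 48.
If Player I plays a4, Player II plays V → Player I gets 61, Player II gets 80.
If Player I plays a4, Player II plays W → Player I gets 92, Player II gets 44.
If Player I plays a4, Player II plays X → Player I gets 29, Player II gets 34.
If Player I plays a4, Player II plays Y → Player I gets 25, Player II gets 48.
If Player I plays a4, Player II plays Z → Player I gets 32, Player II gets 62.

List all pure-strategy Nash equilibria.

The pure Nash equilibria are (a2, Z) and (a3, X) and (a4, V).

Check each profile: it is a Nash equilibrium iff no player can strictly gain by switching unilaterally.
(a1, V): Player I can switch to a4 (32 → 61). Not NE.
(a1, W): Player I can switch to a4 (58 → 92). Not NE.
(a1, X): Player I can switch to a3 (24 → 84). Not NE.
(a1, Y): Player II can switch to V (26 → 63). Not NE.
(a1, Z): Player I can switch to a2 (63 → 87). Not NE.
(a2, V): Player I can switch to a1 (29 → 32). Not NE.
(a2, W): Player I can switch to a1 (49 → 58). Not NE.
(a2, X): Player I can switch to a1 (15 → 24). Not NE.
(a2, Z): Player I gets 87, best alternative 63; Player II gets 97, best alternative 90. No profitable deviation — NE.
(a3, X): Player I gets 84, best alternative 29; Player II gets 80, best alternative 68. No profitable deviation — NE.
(a4, V): Player I gets 61, best alternative 32; Player II gets 80, best alternative 62. No profitable deviation — NE.
(The remaining 9 profiles each have a profitable deviation by the same check.)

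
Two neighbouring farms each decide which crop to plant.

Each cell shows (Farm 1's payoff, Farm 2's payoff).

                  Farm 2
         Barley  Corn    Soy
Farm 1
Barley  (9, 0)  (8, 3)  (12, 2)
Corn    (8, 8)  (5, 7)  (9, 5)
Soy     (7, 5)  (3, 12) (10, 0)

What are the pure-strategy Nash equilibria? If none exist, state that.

(Barley, Corn)

(Barley, Barley): Farm 2 can switch to Corn (0 → 3). Not NE.
(Barley, Corn): Farm 1 gets 8, best alternative 5; Farm 2 gets 3, best alternative 2. No profitable deviation — NE.
(Barley, Soy): Farm 2 can switch to Corn (2 → 3). Not NE.
(Corn, Barley): Farm 1 can switch to Barley (8 → 9). Not NE.
(Corn, Corn): Farm 1 can switch to Barley (5 → 8). Not NE.
(Corn, Soy): Farm 1 can switch to Barley (9 → 12). Not NE.
(Soy, Barley): Farm 1 can switch to Barley (7 → 9). Not NE.
(Soy, Corn): Farm 1 can switch to Barley (3 → 8). Not NE.
(Soy, Soy): Farm 1 can switch to Barley (10 → 12). Not NE.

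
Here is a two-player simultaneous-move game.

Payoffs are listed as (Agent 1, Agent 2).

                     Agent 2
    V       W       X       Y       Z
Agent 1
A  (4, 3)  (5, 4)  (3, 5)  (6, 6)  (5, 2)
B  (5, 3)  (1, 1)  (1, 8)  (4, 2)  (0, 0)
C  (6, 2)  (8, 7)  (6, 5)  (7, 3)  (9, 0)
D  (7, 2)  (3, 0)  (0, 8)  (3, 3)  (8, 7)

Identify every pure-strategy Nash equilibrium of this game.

The unique pure-strategy Nash equilibrium is (C, W).

(A, V): Agent 1 can switch to B (4 → 5). Not NE.
(A, W): Agent 1 can switch to C (5 → 8). Not NE.
(A, X): Agent 1 can switch to C (3 → 6). Not NE.
(A, Y): Agent 1 can switch to C (6 → 7). Not NE.
(A, Z): Agent 1 can switch to C (5 → 9). Not NE.
(B, V): Agent 1 can switch to C (5 → 6). Not NE.
(C, W): Agent 1 gets 8, best alternative 5; Agent 2 gets 7, best alternative 5. No profitable deviation — NE.
(The remaining 13 profiles each have a profitable deviation by the same check.)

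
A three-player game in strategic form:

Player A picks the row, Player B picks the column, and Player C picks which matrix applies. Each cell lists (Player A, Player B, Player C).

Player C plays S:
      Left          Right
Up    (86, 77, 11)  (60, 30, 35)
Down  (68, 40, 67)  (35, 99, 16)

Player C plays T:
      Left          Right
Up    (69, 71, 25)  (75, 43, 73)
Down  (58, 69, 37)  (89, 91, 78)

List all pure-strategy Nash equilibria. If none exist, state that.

(Up, Left, T), (Down, Right, T)

(Up, Left, S): Player C can switch to T (11 → 25). Not NE.
(Up, Left, T): Player A gets 69, best alternative 58; Player B gets 71, best alternative 43; Player C gets 25, best alternative 11. No profitable deviation — NE.
(Up, Right, S): Player B can switch to Left (30 → 77). Not NE.
(Up, Right, T): Player A can switch to Down (75 → 89). Not NE.
(Down, Left, S): Player A can switch to Up (68 → 86). Not NE.
(Down, Left, T): Player A can switch to Up (58 → 69). Not NE.
(Down, Right, S): Player A can switch to Up (35 → 60). Not NE.
(Down, Right, T): Player A gets 89, best alternative 75; Player B gets 91, best alternative 69; Player C gets 78, best alternative 16. No profitable deviation — NE.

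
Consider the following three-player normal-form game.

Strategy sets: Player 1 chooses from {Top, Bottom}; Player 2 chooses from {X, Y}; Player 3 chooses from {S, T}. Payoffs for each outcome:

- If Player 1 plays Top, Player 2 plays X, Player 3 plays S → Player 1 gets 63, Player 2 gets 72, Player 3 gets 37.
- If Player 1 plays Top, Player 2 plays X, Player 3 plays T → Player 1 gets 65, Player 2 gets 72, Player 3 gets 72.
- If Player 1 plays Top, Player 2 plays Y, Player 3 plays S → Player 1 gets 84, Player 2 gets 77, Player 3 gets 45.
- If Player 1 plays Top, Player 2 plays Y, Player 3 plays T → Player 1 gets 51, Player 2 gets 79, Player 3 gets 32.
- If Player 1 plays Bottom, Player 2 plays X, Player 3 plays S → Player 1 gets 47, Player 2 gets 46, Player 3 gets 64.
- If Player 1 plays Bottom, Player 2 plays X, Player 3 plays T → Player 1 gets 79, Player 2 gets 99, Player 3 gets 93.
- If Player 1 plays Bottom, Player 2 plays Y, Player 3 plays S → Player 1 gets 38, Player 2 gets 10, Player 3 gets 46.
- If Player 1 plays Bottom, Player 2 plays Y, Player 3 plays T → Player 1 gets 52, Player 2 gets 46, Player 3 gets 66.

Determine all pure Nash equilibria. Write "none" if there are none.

(Top, X, S): Player 2 can switch to Y (72 → 77). Not NE.
(Top, X, T): Player 1 can switch to Bottom (65 → 79). Not NE.
(Top, Y, S): Player 1 gets 84, best alternative 38; Player 2 gets 77, best alternative 72; Player 3 gets 45, best alternative 32. No profitable deviation — NE.
(Top, Y, T): Player 1 can switch to Bottom (51 → 52). Not NE.
(Bottom, X, S): Player 1 can switch to Top (47 → 63). Not NE.
(Bottom, X, T): Player 1 gets 79, best alternative 65; Player 2 gets 99, best alternative 46; Player 3 gets 93, best alternative 64. No profitable deviation — NE.
(Bottom, Y, S): Player 1 can switch to Top (38 → 84). Not NE.
(Bottom, Y, T): Player 2 can switch to X (46 → 99). Not NE.

The pure Nash equilibria are (Top, Y, S) and (Bottom, X, T).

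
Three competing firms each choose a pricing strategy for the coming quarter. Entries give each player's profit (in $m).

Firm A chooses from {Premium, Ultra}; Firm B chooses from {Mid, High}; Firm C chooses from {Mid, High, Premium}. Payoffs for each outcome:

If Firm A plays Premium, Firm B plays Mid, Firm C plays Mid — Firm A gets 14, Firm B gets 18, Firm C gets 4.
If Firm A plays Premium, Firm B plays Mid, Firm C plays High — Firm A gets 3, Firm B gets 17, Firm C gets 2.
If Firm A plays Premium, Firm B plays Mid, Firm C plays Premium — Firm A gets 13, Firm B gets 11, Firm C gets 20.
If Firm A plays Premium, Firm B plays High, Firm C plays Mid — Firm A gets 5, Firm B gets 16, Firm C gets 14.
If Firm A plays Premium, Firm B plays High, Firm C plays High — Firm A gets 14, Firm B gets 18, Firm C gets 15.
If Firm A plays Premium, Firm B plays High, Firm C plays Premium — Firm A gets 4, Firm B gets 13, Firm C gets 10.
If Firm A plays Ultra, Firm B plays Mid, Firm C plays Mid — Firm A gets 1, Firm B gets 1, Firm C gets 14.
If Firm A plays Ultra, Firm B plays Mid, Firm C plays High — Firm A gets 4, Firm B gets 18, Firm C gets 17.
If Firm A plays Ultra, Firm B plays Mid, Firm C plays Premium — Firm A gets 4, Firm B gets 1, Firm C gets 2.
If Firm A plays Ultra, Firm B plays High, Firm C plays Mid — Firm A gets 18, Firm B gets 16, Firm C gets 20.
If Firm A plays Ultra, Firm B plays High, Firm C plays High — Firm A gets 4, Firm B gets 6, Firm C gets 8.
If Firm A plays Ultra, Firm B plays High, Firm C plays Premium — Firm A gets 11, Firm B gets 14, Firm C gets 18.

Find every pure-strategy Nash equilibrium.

Pure-strategy Nash equilibria: (Premium, High, High) and (Ultra, Mid, High) and (Ultra, High, Mid)

For each player, find the best response to each opponent profile; mutual best responses are the pure NE.
Firm A against (Mid, Mid): payoffs 14, 1 → best response Premium.
Firm A against (Mid, High): payoffs 3, 4 → best response Ultra.
Firm A against (Mid, Premium): payoffs 13, 4 → best response Premium.
Firm A against (High, Mid): payoffs 5, 18 → best response Ultra.
Firm A against (High, High): payoffs 14, 4 → best response Premium.
Firm A against (High, Premium): payoffs 4, 11 → best response Ultra.
Firm B against (Premium, Mid): payoffs 18, 16 → best response Mid.
Firm B against (Premium, High): payoffs 17, 18 → best response High.
Firm B against (Premium, Premium): payoffs 11, 13 → best response High.
Firm B against (Ultra, Mid): payoffs 1, 16 → best response High.
Firm B against (Ultra, High): payoffs 18, 6 → best response Mid.
Firm B against (Ultra, Premium): payoffs 1, 14 → best response High.
Firm C against (Premium, Mid): payoffs 4, 2, 20 → best response Premium.
Firm C against (Premium, High): payoffs 14, 15, 10 → best response High.
Firm C against (Ultra, Mid): payoffs 14, 17, 2 → best response High.
Firm C against (Ultra, High): payoffs 20, 8, 18 → best response Mid.
Mutual best responses: (Premium, High, High); (Ultra, Mid, High); (Ultra, High, Mid).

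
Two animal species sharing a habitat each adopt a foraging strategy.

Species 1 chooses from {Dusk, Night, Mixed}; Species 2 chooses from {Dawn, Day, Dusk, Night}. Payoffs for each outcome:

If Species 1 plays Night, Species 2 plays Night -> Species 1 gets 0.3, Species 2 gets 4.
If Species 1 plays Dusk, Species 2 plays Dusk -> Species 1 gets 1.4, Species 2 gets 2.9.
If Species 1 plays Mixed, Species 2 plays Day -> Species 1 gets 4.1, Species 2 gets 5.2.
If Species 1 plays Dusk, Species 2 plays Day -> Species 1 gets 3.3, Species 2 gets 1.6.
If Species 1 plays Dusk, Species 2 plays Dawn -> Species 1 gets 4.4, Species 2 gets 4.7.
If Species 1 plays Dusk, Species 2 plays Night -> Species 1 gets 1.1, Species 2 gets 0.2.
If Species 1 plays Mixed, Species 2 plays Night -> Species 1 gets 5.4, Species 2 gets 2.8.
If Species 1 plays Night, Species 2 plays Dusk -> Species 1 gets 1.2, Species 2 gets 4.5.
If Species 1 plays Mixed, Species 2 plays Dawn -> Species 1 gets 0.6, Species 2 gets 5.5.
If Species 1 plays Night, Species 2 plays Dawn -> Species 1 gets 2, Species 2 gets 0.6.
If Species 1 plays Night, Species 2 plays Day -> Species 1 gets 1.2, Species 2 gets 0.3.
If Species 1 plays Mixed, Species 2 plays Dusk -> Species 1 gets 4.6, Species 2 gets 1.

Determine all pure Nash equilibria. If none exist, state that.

Mark each player's best response to every combination of opponents' strategies; a profile where every player is best-responding is a pure Nash equilibrium.
Species 1 against Dawn: payoffs 4.4, 2, 0.6 → best response Dusk.
Species 1 against Day: payoffs 3.3, 1.2, 4.1 → best response Mixed.
Species 1 against Dusk: payoffs 1.4, 1.2, 4.6 → best response Mixed.
Species 1 against Night: payoffs 1.1, 0.3, 5.4 → best response Mixed.
Species 2 against Dusk: payoffs 4.7, 1.6, 2.9, 0.2 → best response Dawn.
Species 2 against Night: payoffs 0.6, 0.3, 4.5, 4 → best response Dusk.
Species 2 against Mixed: payoffs 5.5, 5.2, 1, 2.8 → best response Dawn.
Mutual best responses: (Dusk, Dawn).

The unique pure-strategy Nash equilibrium is (Dusk, Dawn).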